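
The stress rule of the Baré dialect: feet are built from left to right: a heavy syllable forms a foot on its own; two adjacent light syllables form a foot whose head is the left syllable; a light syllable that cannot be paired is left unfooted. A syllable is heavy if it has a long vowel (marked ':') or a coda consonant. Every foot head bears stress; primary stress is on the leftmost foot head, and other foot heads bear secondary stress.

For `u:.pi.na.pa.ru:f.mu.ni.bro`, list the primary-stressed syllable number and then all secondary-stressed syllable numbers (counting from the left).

Weights: 1 u: H, 2 pi L, 3 na L, 4 pa L, 5 ru:f H, 6 mu L, 7 ni L, 8 bro L.
Parse left to right (heavy = foot alone; LL = one foot; stranded L unfooted): (ˈu:) (ˈpi.na) pa (ˈru:f) (ˈmu.ni) bro.
Foot heads: 1, 2, 5, 6.
Primary stress on the leftmost head = syllable 1.
Secondary stress on 2, 5, 6: ˈu:.ˌpi.na.pa.ˌru:f.ˌmu.ni.bro.

primary 1, secondary 2, 5, 6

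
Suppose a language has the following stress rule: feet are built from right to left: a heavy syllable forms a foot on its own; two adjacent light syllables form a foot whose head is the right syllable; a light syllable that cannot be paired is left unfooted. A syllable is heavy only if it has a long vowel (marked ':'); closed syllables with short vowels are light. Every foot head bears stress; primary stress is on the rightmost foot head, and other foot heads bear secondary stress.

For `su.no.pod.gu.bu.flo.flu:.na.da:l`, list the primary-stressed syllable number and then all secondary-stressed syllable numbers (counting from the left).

Weights: 1 su L, 2 no L, 3 pod L, 4 gu L, 5 bu L, 6 flo L, 7 flu: H, 8 na L, 9 da:l H.
Parse right to left (heavy = foot alone; LL = one foot; stranded L unfooted): (su.ˈno) (pod.ˈgu) (bu.ˈflo) (ˈflu:) na (ˈda:l).
Foot heads: 2, 4, 6, 7, 9.
Primary stress on the rightmost head = syllable 9.
Secondary stress on 2, 4, 6, 7: su.ˌno.pod.ˌgu.bu.ˌflo.ˌflu:.na.ˈda:l.

primary 9, secondary 2, 4, 6, 7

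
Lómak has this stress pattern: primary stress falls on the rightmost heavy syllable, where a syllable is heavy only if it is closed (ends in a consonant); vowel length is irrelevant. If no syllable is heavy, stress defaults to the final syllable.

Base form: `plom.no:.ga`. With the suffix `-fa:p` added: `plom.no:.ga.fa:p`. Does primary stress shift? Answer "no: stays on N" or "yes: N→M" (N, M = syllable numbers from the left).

Base `plom.no:.ga` (3 syllables):
  Weights: 1 plom H, 2 no: L, 3 ga L.
  Heavy syllables in the domain: 1. The rightmost is syllable 1 (plom).
  → primary stress on syllable 1.
Suffixed `plom.no:.ga.fa:p` (4 syllables):
  Weights: 1 plom H, 2 no: L, 3 ga L, 4 fa:p H.
  Heavy syllables in the domain: 1, 4. The rightmost is syllable 4 (fa:p).
  → primary stress on syllable 4.

yes: 1→4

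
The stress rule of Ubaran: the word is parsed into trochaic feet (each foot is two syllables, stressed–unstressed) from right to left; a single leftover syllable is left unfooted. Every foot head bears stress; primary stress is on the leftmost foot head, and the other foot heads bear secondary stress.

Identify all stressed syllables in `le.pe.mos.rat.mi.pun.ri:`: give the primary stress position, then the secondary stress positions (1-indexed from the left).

Parse right to left into trochaic (ˈσσ) feet: le (ˈpe.mos) (ˈrat.mi) (ˈpun.ri:). Syllable 1 is left unfooted.
Foot heads (stressed positions): 2, 4, 6.
End Rule Leftmost: primary stress on the leftmost head = syllable 2.
Secondary stress on 4, 6: le.ˈpe.mos.ˌrat.mi.ˌpun.ri:.

primary 2, secondary 4, 6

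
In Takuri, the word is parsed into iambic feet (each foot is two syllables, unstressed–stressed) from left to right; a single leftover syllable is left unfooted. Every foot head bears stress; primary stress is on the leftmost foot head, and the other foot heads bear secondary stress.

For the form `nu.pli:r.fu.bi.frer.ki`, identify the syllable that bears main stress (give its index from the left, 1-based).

2

Parse left to right into iambic (σˈσ) feet: (nu.ˈpli:r) (fu.ˈbi) (frer.ˈki).
Foot heads (stressed positions): 2, 4, 6.
End Rule Leftmost: primary stress on the leftmost head = syllable 2.
Primary stress: syllable 2 → nu.ˈpli:r.fu.bi.frer.ki.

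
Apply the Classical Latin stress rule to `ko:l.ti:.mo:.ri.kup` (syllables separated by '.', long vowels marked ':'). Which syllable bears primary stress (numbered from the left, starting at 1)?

Classical Latin: stress the penult if heavy (long vowel or closed), else the antepenult.
Weights: 3 mo: H, 4 ri L, 5 kup H.
The penult (syllable 4, ri) is light, so stress falls on the antepenult (syllable 3, mo:).
Stress on syllable 3: ko:l.ti:.ˈmo:.ri.kup.

3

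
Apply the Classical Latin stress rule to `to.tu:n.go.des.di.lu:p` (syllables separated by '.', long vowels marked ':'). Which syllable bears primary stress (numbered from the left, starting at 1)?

4

Classical Latin: stress the penult if heavy (long vowel or closed), else the antepenult.
Weights: 4 des H, 5 di L, 6 lu:p H.
The penult (syllable 5, di) is light, so stress falls on the antepenult (syllable 4, des).
Stress on syllable 4: to.tu:n.go.ˈdes.di.lu:p.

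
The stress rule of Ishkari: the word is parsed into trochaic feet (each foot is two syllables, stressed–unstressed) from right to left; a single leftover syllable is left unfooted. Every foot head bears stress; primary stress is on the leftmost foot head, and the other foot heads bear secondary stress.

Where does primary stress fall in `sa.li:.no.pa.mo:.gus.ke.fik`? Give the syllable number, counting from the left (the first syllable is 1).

1

Parse right to left into trochaic (ˈσσ) feet: (ˈsa.li:) (ˈno.pa) (ˈmo:.gus) (ˈke.fik).
Foot heads (stressed positions): 1, 3, 5, 7.
End Rule Leftmost: primary stress on the leftmost head = syllable 1.
Primary stress: syllable 1 → ˈsa.li:.no.pa.mo:.gus.ke.fik.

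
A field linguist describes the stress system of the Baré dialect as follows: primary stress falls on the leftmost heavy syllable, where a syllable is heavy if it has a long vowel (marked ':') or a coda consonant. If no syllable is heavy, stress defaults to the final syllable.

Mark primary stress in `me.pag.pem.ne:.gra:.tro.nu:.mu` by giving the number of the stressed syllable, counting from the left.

Weights: 1 me L, 2 pag H, 3 pem H, 4 ne: H, 5 gra: H, 6 tro L, 7 nu: H, 8 mu L.
Heavy syllables in the domain: 2, 3, 4, 5, 7. The leftmost is syllable 2 (pag).
Primary stress: syllable 2 → me.ˈpag.pem.ne:.gra:.tro.nu:.mu.

2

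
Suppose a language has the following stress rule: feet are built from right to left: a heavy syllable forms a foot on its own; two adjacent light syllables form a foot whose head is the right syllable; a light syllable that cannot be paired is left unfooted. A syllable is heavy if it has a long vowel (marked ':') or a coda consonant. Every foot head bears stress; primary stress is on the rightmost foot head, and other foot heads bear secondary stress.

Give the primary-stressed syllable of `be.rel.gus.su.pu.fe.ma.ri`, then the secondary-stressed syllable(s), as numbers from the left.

Weights: 1 be L, 2 rel H, 3 gus H, 4 su L, 5 pu L, 6 fe L, 7 ma L, 8 ri L.
Parse right to left (heavy = foot alone; LL = one foot; stranded L unfooted): be (ˈrel) (ˈgus) su (pu.ˈfe) (ma.ˈri).
Foot heads: 2, 3, 6, 8.
Primary stress on the rightmost head = syllable 8.
Secondary stress on 2, 3, 6: be.ˌrel.ˌgus.su.pu.ˌfe.ma.ˈri.

primary 8, secondary 2, 3, 6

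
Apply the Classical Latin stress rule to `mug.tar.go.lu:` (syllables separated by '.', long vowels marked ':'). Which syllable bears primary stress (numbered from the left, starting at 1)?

2

Classical Latin: stress the penult if heavy (long vowel or closed), else the antepenult.
Weights: 2 tar H, 3 go L, 4 lu: H.
The penult (syllable 3, go) is light, so stress falls on the antepenult (syllable 2, tar).
Stress on syllable 2: mug.ˈtar.go.lu:.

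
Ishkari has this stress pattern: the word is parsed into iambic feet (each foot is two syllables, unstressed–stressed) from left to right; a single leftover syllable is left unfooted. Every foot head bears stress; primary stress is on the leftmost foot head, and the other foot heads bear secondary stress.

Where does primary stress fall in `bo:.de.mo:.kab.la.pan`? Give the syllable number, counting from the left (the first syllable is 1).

2

Parse left to right into iambic (σˈσ) feet: (bo:.ˈde) (mo:.ˈkab) (la.ˈpan).
Foot heads (stressed positions): 2, 4, 6.
End Rule Leftmost: primary stress on the leftmost head = syllable 2.
Primary stress: syllable 2 → bo:.ˈde.mo:.kab.la.pan.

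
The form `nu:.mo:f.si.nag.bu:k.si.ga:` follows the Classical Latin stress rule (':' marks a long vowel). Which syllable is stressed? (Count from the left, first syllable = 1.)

Classical Latin: stress the penult if heavy (long vowel or closed), else the antepenult.
Weights: 5 bu:k H, 6 si L, 7 ga: H.
The penult (syllable 6, si) is light, so stress falls on the antepenult (syllable 5, bu:k).
Stress on syllable 5: nu:.mo:f.si.nag.ˈbu:k.si.ga:.

5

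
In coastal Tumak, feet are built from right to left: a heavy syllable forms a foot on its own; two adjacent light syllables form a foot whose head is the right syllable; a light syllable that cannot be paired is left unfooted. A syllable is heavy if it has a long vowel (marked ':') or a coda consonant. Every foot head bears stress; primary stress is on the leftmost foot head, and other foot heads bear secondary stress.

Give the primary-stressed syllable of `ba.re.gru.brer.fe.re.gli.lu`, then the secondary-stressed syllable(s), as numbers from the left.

primary 3, secondary 4, 6, 8

Weights: 1 ba L, 2 re L, 3 gru L, 4 brer H, 5 fe L, 6 re L, 7 gli L, 8 lu L.
Parse right to left (heavy = foot alone; LL = one foot; stranded L unfooted): ba (re.ˈgru) (ˈbrer) (fe.ˈre) (gli.ˈlu).
Foot heads: 3, 4, 6, 8.
Primary stress on the leftmost head = syllable 3.
Secondary stress on 4, 6, 8: ba.re.ˈgru.ˌbrer.fe.ˌre.gli.ˌlu.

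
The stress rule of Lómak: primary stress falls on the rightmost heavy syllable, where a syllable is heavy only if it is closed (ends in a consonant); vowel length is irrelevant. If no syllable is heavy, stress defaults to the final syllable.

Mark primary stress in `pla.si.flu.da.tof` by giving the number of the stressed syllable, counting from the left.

5

Weights: 1 pla L, 2 si L, 3 flu L, 4 da L, 5 tof H.
Heavy syllables in the domain: 5. The rightmost is syllable 5 (tof).
Primary stress: syllable 5 → pla.si.flu.da.ˈtof.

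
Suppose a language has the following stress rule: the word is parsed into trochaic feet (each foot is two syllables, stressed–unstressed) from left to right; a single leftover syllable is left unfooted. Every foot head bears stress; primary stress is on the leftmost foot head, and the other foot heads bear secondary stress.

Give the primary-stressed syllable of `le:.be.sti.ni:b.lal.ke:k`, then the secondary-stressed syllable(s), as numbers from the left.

Parse left to right into trochaic (ˈσσ) feet: (ˈle:.be) (ˈsti.ni:b) (ˈlal.ke:k).
Foot heads (stressed positions): 1, 3, 5.
End Rule Leftmost: primary stress on the leftmost head = syllable 1.
Secondary stress on 3, 5: ˈle:.be.ˌsti.ni:b.ˌlal.ke:k.

primary 1, secondary 3, 5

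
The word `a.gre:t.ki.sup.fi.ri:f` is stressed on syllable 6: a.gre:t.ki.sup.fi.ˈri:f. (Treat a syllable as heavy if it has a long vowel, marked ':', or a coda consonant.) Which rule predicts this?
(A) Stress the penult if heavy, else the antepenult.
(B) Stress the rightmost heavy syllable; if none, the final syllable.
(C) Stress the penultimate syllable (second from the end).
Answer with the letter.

B

Rule A → syllable 4 (observed: 6).
Rule B → syllable 6 ✓.
Rule C → syllable 5 (observed: 6).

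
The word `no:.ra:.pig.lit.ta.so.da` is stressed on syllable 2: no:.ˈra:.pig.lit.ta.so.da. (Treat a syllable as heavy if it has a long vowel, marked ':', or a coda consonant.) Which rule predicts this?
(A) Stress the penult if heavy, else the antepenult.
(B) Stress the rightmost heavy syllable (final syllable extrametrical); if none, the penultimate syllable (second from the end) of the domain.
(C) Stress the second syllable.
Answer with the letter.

C

Rule A → syllable 5 (observed: 2).
Rule B → syllable 4 (observed: 2).
Rule C → syllable 2 ✓.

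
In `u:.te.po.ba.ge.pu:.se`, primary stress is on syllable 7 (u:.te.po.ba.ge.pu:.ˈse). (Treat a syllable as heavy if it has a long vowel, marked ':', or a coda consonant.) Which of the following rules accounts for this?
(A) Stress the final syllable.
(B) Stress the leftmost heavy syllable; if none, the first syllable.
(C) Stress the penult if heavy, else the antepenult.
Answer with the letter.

A

Rule A → syllable 7 ✓.
Rule B → syllable 1 (observed: 7).
Rule C → syllable 6 (observed: 7).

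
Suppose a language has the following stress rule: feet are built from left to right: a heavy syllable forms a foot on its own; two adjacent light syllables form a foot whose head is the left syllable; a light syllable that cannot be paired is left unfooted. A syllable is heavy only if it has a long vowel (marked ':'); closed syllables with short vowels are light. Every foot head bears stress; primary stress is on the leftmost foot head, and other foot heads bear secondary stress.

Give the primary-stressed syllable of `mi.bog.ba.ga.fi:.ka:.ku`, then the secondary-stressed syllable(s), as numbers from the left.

Weights: 1 mi L, 2 bog L, 3 ba L, 4 ga L, 5 fi: H, 6 ka: H, 7 ku L.
Parse left to right (heavy = foot alone; LL = one foot; stranded L unfooted): (ˈmi.bog) (ˈba.ga) (ˈfi:) (ˈka:) ku.
Foot heads: 1, 3, 5, 6.
Primary stress on the leftmost head = syllable 1.
Secondary stress on 3, 5, 6: ˈmi.bog.ˌba.ga.ˌfi:.ˌka:.ku.

primary 1, secondary 3, 5, 6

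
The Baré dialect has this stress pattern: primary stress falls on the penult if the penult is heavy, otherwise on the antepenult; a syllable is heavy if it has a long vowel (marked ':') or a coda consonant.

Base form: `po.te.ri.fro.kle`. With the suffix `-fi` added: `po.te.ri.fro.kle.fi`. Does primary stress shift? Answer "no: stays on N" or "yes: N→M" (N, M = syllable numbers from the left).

Base `po.te.ri.fro.kle` (5 syllables):
  Weights: 3 ri L, 4 fro L, 5 kle L.
  The penult (syllable 4, fro) is light, so stress falls on the antepenult (syllable 3, ri).
  → primary stress on syllable 3.
Suffixed `po.te.ri.fro.kle.fi` (6 syllables):
  Weights: 4 fro L, 5 kle L, 6 fi L.
  The penult (syllable 5, kle) is light, so stress falls on the antepenult (syllable 4, fro).
  → primary stress on syllable 4.

yes: 3→4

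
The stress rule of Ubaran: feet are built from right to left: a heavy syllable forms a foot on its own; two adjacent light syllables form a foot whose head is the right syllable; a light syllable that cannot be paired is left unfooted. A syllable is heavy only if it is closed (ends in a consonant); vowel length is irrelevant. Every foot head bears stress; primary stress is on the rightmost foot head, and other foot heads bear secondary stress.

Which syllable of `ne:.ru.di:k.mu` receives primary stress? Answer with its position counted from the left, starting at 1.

Weights: 1 ne: L, 2 ru L, 3 di:k H, 4 mu L.
Parse right to left (heavy = foot alone; LL = one foot; stranded L unfooted): (ne:.ˈru) (ˈdi:k) mu.
Foot heads: 2, 3.
Primary stress on the rightmost head = syllable 3.
Primary stress: syllable 3 → ne:.ru.ˈdi:k.mu.

3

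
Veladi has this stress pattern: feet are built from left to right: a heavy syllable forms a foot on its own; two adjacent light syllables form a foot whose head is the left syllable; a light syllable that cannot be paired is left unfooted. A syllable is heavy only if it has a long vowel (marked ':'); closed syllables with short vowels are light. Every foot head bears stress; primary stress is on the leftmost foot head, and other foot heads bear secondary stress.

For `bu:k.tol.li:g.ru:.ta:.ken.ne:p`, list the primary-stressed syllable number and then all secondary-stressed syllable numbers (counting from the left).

Weights: 1 bu:k H, 2 tol L, 3 li:g H, 4 ru: H, 5 ta: H, 6 ken L, 7 ne:p H.
Parse left to right (heavy = foot alone; LL = one foot; stranded L unfooted): (ˈbu:k) tol (ˈli:g) (ˈru:) (ˈta:) ken (ˈne:p).
Foot heads: 1, 3, 4, 5, 7.
Primary stress on the leftmost head = syllable 1.
Secondary stress on 3, 4, 5, 7: ˈbu:k.tol.ˌli:g.ˌru:.ˌta:.ken.ˌne:p.

primary 1, secondary 3, 4, 5, 7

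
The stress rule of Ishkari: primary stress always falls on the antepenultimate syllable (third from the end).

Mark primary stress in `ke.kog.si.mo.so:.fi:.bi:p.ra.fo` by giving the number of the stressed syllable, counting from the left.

The word has 9 syllables; the antepenultimate syllable (third from the end) is syllable 7 (bi:p).
Primary stress: syllable 7 → ke.kog.si.mo.so:.fi:.ˈbi:p.ra.fo.

7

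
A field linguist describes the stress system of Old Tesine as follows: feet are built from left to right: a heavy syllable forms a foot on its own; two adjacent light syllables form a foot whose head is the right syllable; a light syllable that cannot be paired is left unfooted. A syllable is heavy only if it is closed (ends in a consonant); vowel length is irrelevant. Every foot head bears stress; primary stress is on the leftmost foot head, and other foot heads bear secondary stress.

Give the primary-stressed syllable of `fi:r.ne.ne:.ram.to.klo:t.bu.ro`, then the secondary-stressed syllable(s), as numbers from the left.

Weights: 1 fi:r H, 2 ne L, 3 ne: L, 4 ram H, 5 to L, 6 klo:t H, 7 bu L, 8 ro L.
Parse left to right (heavy = foot alone; LL = one foot; stranded L unfooted): (ˈfi:r) (ne.ˈne:) (ˈram) to (ˈklo:t) (bu.ˈro).
Foot heads: 1, 3, 4, 6, 8.
Primary stress on the leftmost head = syllable 1.
Secondary stress on 3, 4, 6, 8: ˈfi:r.ne.ˌne:.ˌram.to.ˌklo:t.bu.ˌro.

primary 1, secondary 3, 4, 6, 8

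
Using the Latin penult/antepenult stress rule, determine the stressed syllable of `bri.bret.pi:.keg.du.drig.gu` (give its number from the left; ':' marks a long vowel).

Classical Latin: stress the penult if heavy (long vowel or closed), else the antepenult.
Weights: 5 du L, 6 drig H, 7 gu L.
The penult (syllable 6, drig) is heavy, so it takes stress.
Stress on syllable 6: bri.bret.pi:.keg.du.ˈdrig.gu.

6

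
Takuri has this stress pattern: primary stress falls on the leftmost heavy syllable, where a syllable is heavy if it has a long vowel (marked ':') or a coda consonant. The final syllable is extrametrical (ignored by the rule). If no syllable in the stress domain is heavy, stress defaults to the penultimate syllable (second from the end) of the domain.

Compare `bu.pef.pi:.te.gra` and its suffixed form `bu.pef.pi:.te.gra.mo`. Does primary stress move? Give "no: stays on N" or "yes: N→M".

no: stays on 2

Base `bu.pef.pi:.te.gra` (5 syllables):
  The final syllable (5, gra) is extrametrical; the stress domain is syllables 1–4.
  Weights: 1 bu L, 2 pef H, 3 pi: H, 4 te L.
  Heavy syllables in the domain: 2, 3. The leftmost is syllable 2 (pef).
  → primary stress on syllable 2.
Suffixed `bu.pef.pi:.te.gra.mo` (6 syllables):
  The final syllable (6, mo) is extrametrical; the stress domain is syllables 1–5.
  Weights: 1 bu L, 2 pef H, 3 pi: H, 4 te L, 5 gra L.
  Heavy syllables in the domain: 2, 3. The leftmost is syllable 2 (pef).
  → primary stress on syllable 2.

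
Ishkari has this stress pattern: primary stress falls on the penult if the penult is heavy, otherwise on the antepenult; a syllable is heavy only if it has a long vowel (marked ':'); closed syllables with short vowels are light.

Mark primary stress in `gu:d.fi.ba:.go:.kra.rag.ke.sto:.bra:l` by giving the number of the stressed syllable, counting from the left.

8

Weights: 7 ke L, 8 sto: H, 9 bra:l H.
The penult (syllable 8, sto:) is heavy, so it takes stress.
Primary stress: syllable 8 → gu:d.fi.ba:.go:.kra.rag.ke.ˈsto:.bra:l.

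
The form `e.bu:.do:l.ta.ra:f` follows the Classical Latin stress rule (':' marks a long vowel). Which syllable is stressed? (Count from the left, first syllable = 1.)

Classical Latin: stress the penult if heavy (long vowel or closed), else the antepenult.
Weights: 3 do:l H, 4 ta L, 5 ra:f H.
The penult (syllable 4, ta) is light, so stress falls on the antepenult (syllable 3, do:l).
Stress on syllable 3: e.bu:.ˈdo:l.ta.ra:f.

3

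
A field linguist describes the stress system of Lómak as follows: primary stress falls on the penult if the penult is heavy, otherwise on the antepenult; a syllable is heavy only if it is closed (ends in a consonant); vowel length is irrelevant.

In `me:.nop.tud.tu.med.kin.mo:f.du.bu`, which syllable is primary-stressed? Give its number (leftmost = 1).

7

Weights: 7 mo:f H, 8 du L, 9 bu L.
The penult (syllable 8, du) is light, so stress falls on the antepenult (syllable 7, mo:f).
Primary stress: syllable 7 → me:.nop.tud.tu.med.kin.ˈmo:f.du.bu.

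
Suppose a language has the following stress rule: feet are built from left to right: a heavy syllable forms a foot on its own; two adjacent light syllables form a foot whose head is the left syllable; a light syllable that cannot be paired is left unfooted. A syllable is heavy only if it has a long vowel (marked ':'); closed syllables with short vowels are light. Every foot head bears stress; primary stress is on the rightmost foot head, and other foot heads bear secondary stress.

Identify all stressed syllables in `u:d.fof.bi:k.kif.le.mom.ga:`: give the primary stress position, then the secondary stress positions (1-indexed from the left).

Weights: 1 u:d H, 2 fof L, 3 bi:k H, 4 kif L, 5 le L, 6 mom L, 7 ga: H.
Parse left to right (heavy = foot alone; LL = one foot; stranded L unfooted): (ˈu:d) fof (ˈbi:k) (ˈkif.le) mom (ˈga:).
Foot heads: 1, 3, 4, 7.
Primary stress on the rightmost head = syllable 7.
Secondary stress on 1, 3, 4: ˌu:d.fof.ˌbi:k.ˌkif.le.mom.ˈga:.

primary 7, secondary 1, 3, 4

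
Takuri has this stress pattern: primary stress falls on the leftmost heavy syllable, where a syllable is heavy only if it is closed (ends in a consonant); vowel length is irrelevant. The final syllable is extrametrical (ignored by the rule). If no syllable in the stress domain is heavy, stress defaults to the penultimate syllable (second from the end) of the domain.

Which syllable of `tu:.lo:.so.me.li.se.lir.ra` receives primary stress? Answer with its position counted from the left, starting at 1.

The final syllable (8, ra) is extrametrical; the stress domain is syllables 1–7.
Weights: 1 tu: L, 2 lo: L, 3 so L, 4 me L, 5 li L, 6 se L, 7 lir H.
Heavy syllables in the domain: 7. The leftmost is syllable 7 (lir).
Primary stress: syllable 7 → tu:.lo:.so.me.li.se.ˈlir.ra.

7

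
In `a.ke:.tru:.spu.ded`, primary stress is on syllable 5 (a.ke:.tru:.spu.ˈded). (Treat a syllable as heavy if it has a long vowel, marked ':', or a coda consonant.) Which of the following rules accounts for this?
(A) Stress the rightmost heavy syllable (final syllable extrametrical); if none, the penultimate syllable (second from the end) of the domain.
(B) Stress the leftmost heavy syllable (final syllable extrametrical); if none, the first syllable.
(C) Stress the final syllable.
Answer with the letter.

Rule A → syllable 3 (observed: 5).
Rule B → syllable 2 (observed: 5).
Rule C → syllable 5 ✓.

C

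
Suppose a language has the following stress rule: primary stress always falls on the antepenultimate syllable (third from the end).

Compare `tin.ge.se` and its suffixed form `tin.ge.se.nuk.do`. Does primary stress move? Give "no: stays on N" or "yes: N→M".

Base `tin.ge.se` (3 syllables):
  The word has 3 syllables; the antepenultimate syllable (third from the end) is syllable 1 (tin).
  → primary stress on syllable 1.
Suffixed `tin.ge.se.nuk.do` (5 syllables):
  The word has 5 syllables; the antepenultimate syllable (third from the end) is syllable 3 (se).
  → primary stress on syllable 3.

yes: 1→3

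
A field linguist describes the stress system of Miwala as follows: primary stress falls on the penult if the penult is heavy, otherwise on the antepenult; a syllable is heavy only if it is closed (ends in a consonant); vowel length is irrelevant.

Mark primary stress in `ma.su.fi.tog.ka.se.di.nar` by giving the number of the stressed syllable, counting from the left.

6

Weights: 6 se L, 7 di L, 8 nar H.
The penult (syllable 7, di) is light, so stress falls on the antepenult (syllable 6, se).
Primary stress: syllable 6 → ma.su.fi.tog.ka.ˈse.di.nar.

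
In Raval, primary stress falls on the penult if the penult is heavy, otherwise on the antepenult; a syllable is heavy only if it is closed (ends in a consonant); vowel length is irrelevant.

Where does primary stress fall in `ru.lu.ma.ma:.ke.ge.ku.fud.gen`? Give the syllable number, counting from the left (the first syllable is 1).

Weights: 7 ku L, 8 fud H, 9 gen H.
The penult (syllable 8, fud) is heavy, so it takes stress.
Primary stress: syllable 8 → ru.lu.ma.ma:.ke.ge.ku.ˈfud.gen.

8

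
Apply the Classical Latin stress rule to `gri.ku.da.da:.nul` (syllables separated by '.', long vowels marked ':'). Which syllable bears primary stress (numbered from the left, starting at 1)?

Classical Latin: stress the penult if heavy (long vowel or closed), else the antepenult.
Weights: 3 da L, 4 da: H, 5 nul H.
The penult (syllable 4, da:) is heavy, so it takes stress.
Stress on syllable 4: gri.ku.da.ˈda:.nul.

4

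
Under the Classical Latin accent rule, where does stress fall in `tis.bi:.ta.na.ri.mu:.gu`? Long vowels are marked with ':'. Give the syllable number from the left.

Classical Latin: stress the penult if heavy (long vowel or closed), else the antepenult.
Weights: 5 ri L, 6 mu: H, 7 gu L.
The penult (syllable 6, mu:) is heavy, so it takes stress.
Stress on syllable 6: tis.bi:.ta.na.ri.ˈmu:.gu.

6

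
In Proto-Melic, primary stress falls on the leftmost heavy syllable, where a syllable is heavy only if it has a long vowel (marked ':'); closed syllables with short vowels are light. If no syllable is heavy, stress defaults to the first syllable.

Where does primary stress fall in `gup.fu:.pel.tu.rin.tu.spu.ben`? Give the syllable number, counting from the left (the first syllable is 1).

Weights: 1 gup L, 2 fu: H, 3 pel L, 4 tu L, 5 rin L, 6 tu L, 7 spu L, 8 ben L.
Heavy syllables in the domain: 2. The leftmost is syllable 2 (fu:).
Primary stress: syllable 2 → gup.ˈfu:.pel.tu.rin.tu.spu.ben.

2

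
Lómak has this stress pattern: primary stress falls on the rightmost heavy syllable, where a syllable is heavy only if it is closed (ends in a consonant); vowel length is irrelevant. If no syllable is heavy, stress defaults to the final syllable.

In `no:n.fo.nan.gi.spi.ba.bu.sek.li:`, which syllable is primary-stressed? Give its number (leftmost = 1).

8

Weights: 1 no:n H, 2 fo L, 3 nan H, 4 gi L, 5 spi L, 6 ba L, 7 bu L, 8 sek H, 9 li: L.
Heavy syllables in the domain: 1, 3, 8. The rightmost is syllable 8 (sek).
Primary stress: syllable 8 → no:n.fo.nan.gi.spi.ba.bu.ˈsek.li:.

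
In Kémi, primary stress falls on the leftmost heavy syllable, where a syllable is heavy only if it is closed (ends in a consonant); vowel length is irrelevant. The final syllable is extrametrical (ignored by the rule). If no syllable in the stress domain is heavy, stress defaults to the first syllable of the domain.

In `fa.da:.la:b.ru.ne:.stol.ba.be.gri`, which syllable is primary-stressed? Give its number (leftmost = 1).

3

The final syllable (9, gri) is extrametrical; the stress domain is syllables 1–8.
Weights: 1 fa L, 2 da: L, 3 la:b H, 4 ru L, 5 ne: L, 6 stol H, 7 ba L, 8 be L.
Heavy syllables in the domain: 3, 6. The leftmost is syllable 3 (la:b).
Primary stress: syllable 3 → fa.da:.ˈla:b.ru.ne:.stol.ba.be.gri.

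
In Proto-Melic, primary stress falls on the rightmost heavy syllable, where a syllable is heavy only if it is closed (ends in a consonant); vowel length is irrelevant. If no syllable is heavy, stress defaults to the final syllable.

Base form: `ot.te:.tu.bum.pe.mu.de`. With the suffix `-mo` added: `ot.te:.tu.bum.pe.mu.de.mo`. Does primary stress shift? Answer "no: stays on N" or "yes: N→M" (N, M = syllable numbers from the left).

no: stays on 4

Base `ot.te:.tu.bum.pe.mu.de` (7 syllables):
  Weights: 1 ot H, 2 te: L, 3 tu L, 4 bum H, 5 pe L, 6 mu L, 7 de L.
  Heavy syllables in the domain: 1, 4. The rightmost is syllable 4 (bum).
  → primary stress on syllable 4.
Suffixed `ot.te:.tu.bum.pe.mu.de.mo` (8 syllables):
  Weights: 1 ot H, 2 te: L, 3 tu L, 4 bum H, 5 pe L, 6 mu L, 7 de L, 8 mo L.
  Heavy syllables in the domain: 1, 4. The rightmost is syllable 4 (bum).
  → primary stress on syllable 4.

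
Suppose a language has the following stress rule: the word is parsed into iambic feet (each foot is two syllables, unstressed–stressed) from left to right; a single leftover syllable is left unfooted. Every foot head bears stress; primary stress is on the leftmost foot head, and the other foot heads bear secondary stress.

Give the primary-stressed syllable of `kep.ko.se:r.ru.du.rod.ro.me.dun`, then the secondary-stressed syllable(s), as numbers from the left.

primary 2, secondary 4, 6, 8

Parse left to right into iambic (σˈσ) feet: (kep.ˈko) (se:r.ˈru) (du.ˈrod) (ro.ˈme) dun. Syllable 9 is left unfooted.
Foot heads (stressed positions): 2, 4, 6, 8.
End Rule Leftmost: primary stress on the leftmost head = syllable 2.
Secondary stress on 4, 6, 8: kep.ˈko.se:r.ˌru.du.ˌrod.ro.ˌme.dun.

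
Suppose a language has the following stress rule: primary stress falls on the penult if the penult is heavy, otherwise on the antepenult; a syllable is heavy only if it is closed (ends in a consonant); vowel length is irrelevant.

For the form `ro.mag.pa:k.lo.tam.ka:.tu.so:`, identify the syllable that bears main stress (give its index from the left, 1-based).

Weights: 6 ka: L, 7 tu L, 8 so: L.
The penult (syllable 7, tu) is light, so stress falls on the antepenult (syllable 6, ka:).
Primary stress: syllable 6 → ro.mag.pa:k.lo.tam.ˈka:.tu.so:.

6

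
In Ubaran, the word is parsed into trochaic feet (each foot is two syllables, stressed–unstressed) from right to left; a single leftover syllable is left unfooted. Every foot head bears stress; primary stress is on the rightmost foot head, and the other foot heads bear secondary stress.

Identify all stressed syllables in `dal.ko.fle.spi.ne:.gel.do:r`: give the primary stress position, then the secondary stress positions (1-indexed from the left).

primary 6, secondary 2, 4

Parse right to left into trochaic (ˈσσ) feet: dal (ˈko.fle) (ˈspi.ne:) (ˈgel.do:r). Syllable 1 is left unfooted.
Foot heads (stressed positions): 2, 4, 6.
End Rule Rightmost: primary stress on the rightmost head = syllable 6.
Secondary stress on 2, 4: dal.ˌko.fle.ˌspi.ne:.ˈgel.do:r.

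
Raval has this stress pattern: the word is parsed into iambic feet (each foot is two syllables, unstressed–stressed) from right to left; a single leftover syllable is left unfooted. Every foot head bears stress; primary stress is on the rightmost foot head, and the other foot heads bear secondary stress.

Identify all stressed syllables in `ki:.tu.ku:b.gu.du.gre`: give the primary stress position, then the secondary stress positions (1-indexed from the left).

Parse right to left into iambic (σˈσ) feet: (ki:.ˈtu) (ku:b.ˈgu) (du.ˈgre).
Foot heads (stressed positions): 2, 4, 6.
End Rule Rightmost: primary stress on the rightmost head = syllable 6.
Secondary stress on 2, 4: ki:.ˌtu.ku:b.ˌgu.du.ˈgre.

primary 6, secondary 2, 4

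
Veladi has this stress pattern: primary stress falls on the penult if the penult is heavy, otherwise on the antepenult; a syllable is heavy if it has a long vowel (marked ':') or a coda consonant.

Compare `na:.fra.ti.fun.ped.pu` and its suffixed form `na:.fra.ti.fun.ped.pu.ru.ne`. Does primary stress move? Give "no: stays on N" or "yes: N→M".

Base `na:.fra.ti.fun.ped.pu` (6 syllables):
  Weights: 4 fun H, 5 ped H, 6 pu L.
  The penult (syllable 5, ped) is heavy, so it takes stress.
  → primary stress on syllable 5.
Suffixed `na:.fra.ti.fun.ped.pu.ru.ne` (8 syllables):
  Weights: 6 pu L, 7 ru L, 8 ne L.
  The penult (syllable 7, ru) is light, so stress falls on the antepenult (syllable 6, pu).
  → primary stress on syllable 6.

yes: 5→6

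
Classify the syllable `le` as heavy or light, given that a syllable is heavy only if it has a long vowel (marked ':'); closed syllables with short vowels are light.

light

`le`: short vowel, open (no coda). Short vowel → light.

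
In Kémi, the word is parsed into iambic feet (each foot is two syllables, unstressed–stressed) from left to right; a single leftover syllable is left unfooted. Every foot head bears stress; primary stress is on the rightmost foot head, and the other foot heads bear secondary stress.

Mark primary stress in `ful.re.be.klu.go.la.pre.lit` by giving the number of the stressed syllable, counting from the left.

8

Parse left to right into iambic (σˈσ) feet: (ful.ˈre) (be.ˈklu) (go.ˈla) (pre.ˈlit).
Foot heads (stressed positions): 2, 4, 6, 8.
End Rule Rightmost: primary stress on the rightmost head = syllable 8.
Primary stress: syllable 8 → ful.re.be.klu.go.la.pre.ˈlit.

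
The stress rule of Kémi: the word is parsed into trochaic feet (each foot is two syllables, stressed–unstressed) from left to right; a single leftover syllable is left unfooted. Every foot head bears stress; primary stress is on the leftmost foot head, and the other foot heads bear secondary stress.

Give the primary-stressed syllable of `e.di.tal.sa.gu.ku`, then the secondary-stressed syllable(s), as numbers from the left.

primary 1, secondary 3, 5

Parse left to right into trochaic (ˈσσ) feet: (ˈe.di) (ˈtal.sa) (ˈgu.ku).
Foot heads (stressed positions): 1, 3, 5.
End Rule Leftmost: primary stress on the leftmost head = syllable 1.
Secondary stress on 3, 5: ˈe.di.ˌtal.sa.ˌgu.ku.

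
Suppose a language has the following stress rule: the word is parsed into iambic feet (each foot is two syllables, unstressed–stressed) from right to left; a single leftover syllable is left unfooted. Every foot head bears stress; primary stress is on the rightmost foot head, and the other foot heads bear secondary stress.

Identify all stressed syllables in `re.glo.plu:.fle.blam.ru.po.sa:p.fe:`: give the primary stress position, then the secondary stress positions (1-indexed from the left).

primary 9, secondary 3, 5, 7

Parse right to left into iambic (σˈσ) feet: re (glo.ˈplu:) (fle.ˈblam) (ru.ˈpo) (sa:p.ˈfe:). Syllable 1 is left unfooted.
Foot heads (stressed positions): 3, 5, 7, 9.
End Rule Rightmost: primary stress on the rightmost head = syllable 9.
Secondary stress on 3, 5, 7: re.glo.ˌplu:.fle.ˌblam.ru.ˌpo.sa:p.ˈfe:.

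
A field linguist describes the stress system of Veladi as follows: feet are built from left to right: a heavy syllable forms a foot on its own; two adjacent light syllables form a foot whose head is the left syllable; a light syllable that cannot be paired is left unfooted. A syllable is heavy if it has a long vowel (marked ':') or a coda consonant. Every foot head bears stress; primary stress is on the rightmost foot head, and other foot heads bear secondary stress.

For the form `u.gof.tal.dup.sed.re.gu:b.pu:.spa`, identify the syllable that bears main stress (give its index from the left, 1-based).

Weights: 1 u L, 2 gof H, 3 tal H, 4 dup H, 5 sed H, 6 re L, 7 gu:b H, 8 pu: H, 9 spa L.
Parse left to right (heavy = foot alone; LL = one foot; stranded L unfooted): u (ˈgof) (ˈtal) (ˈdup) (ˈsed) re (ˈgu:b) (ˈpu:) spa.
Foot heads: 2, 3, 4, 5, 7, 8.
Primary stress on the rightmost head = syllable 8.
Primary stress: syllable 8 → u.gof.tal.dup.sed.re.gu:b.ˈpu:.spa.

8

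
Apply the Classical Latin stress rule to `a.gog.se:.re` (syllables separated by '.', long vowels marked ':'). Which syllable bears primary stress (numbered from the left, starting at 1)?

Classical Latin: stress the penult if heavy (long vowel or closed), else the antepenult.
Weights: 2 gog H, 3 se: H, 4 re L.
The penult (syllable 3, se:) is heavy, so it takes stress.
Stress on syllable 3: a.gog.ˈse:.re.

3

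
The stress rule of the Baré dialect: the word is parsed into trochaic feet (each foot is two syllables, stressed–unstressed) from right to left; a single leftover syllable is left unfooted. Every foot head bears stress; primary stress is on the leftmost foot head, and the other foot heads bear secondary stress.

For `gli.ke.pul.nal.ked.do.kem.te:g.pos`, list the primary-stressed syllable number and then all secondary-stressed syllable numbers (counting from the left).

Parse right to left into trochaic (ˈσσ) feet: gli (ˈke.pul) (ˈnal.ked) (ˈdo.kem) (ˈte:g.pos). Syllable 1 is left unfooted.
Foot heads (stressed positions): 2, 4, 6, 8.
End Rule Leftmost: primary stress on the leftmost head = syllable 2.
Secondary stress on 4, 6, 8: gli.ˈke.pul.ˌnal.ked.ˌdo.kem.ˌte:g.pos.

primary 2, secondary 4, 6, 8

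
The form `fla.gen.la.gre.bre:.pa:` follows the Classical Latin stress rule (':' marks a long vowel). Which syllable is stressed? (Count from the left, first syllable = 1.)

5

Classical Latin: stress the penult if heavy (long vowel or closed), else the antepenult.
Weights: 4 gre L, 5 bre: H, 6 pa: H.
The penult (syllable 5, bre:) is heavy, so it takes stress.
Stress on syllable 5: fla.gen.la.gre.ˈbre:.pa:.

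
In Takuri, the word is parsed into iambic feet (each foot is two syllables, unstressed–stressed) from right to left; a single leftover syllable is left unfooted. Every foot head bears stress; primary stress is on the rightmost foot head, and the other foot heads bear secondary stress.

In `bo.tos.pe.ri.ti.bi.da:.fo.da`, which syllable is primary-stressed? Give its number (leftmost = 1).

Parse right to left into iambic (σˈσ) feet: bo (tos.ˈpe) (ri.ˈti) (bi.ˈda:) (fo.ˈda). Syllable 1 is left unfooted.
Foot heads (stressed positions): 3, 5, 7, 9.
End Rule Rightmost: primary stress on the rightmost head = syllable 9.
Primary stress: syllable 9 → bo.tos.pe.ri.ti.bi.da:.fo.ˈda.

9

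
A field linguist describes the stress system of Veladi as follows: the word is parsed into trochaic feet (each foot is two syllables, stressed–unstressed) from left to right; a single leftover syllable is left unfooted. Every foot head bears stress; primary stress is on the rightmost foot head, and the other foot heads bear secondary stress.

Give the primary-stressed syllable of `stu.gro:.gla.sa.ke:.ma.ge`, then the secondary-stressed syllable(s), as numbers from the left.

primary 5, secondary 1, 3

Parse left to right into trochaic (ˈσσ) feet: (ˈstu.gro:) (ˈgla.sa) (ˈke:.ma) ge. Syllable 7 is left unfooted.
Foot heads (stressed positions): 1, 3, 5.
End Rule Rightmost: primary stress on the rightmost head = syllable 5.
Secondary stress on 1, 3: ˌstu.gro:.ˌgla.sa.ˈke:.ma.ge.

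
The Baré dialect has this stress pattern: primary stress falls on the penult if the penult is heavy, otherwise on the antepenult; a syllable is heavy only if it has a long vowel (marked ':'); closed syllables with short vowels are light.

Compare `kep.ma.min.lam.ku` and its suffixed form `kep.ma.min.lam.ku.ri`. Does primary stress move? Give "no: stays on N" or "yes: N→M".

yes: 3→4

Base `kep.ma.min.lam.ku` (5 syllables):
  Weights: 3 min L, 4 lam L, 5 ku L.
  The penult (syllable 4, lam) is light, so stress falls on the antepenult (syllable 3, min).
  → primary stress on syllable 3.
Suffixed `kep.ma.min.lam.ku.ri` (6 syllables):
  Weights: 4 lam L, 5 ku L, 6 ri L.
  The penult (syllable 5, ku) is light, so stress falls on the antepenult (syllable 4, lam).
  → primary stress on syllable 4.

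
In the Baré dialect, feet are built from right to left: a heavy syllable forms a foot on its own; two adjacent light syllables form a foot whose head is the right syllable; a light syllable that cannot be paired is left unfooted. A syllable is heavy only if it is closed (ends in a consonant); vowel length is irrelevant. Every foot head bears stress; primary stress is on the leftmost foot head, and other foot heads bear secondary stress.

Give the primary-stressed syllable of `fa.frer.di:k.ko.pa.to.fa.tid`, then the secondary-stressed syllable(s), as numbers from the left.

Weights: 1 fa L, 2 frer H, 3 di:k H, 4 ko L, 5 pa L, 6 to L, 7 fa L, 8 tid H.
Parse right to left (heavy = foot alone; LL = one foot; stranded L unfooted): fa (ˈfrer) (ˈdi:k) (ko.ˈpa) (to.ˈfa) (ˈtid).
Foot heads: 2, 3, 5, 7, 8.
Primary stress on the leftmost head = syllable 2.
Secondary stress on 3, 5, 7, 8: fa.ˈfrer.ˌdi:k.ko.ˌpa.to.ˌfa.ˌtid.

primary 2, secondary 3, 5, 7, 8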